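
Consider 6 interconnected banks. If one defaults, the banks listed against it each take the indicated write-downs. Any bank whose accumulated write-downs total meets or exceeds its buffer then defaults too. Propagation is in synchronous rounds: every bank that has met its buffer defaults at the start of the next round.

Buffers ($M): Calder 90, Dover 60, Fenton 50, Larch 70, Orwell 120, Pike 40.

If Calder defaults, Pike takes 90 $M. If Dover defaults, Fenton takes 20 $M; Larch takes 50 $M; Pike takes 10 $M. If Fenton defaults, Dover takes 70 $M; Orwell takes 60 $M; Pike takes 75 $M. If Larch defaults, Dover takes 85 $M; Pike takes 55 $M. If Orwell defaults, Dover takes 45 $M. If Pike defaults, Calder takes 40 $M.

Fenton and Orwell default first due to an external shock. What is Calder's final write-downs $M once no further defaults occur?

40

Round 1 — Fenton, Orwell default (initial).
  Dover: +70+45 → 115 ≥ 60
  Pike: +75 → 75 ≥ 40
Round 2 — Dover, Pike default.
  Calder: +40 → 40 < 90
  Larch: +50 → 50 < 70
No further defaults.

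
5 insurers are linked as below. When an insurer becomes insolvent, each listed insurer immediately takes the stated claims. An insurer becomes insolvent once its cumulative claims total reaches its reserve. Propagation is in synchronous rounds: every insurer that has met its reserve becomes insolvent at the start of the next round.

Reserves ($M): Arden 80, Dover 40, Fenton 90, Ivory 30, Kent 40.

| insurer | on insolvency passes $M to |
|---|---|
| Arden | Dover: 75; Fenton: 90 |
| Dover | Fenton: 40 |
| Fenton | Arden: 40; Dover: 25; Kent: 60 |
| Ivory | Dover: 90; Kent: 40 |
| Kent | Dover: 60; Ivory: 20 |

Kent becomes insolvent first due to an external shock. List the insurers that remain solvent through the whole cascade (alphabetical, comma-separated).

Round 1 — Kent becomes insolvent (initial).
  Dover: +60 → 60 ≥ 40
  Ivory: +20 → 20 < 30
Round 2 — Dover becomes insolvent.
  Fenton: +40 → 40 < 90
No further insolvencies.

Arden, Fenton, Ivory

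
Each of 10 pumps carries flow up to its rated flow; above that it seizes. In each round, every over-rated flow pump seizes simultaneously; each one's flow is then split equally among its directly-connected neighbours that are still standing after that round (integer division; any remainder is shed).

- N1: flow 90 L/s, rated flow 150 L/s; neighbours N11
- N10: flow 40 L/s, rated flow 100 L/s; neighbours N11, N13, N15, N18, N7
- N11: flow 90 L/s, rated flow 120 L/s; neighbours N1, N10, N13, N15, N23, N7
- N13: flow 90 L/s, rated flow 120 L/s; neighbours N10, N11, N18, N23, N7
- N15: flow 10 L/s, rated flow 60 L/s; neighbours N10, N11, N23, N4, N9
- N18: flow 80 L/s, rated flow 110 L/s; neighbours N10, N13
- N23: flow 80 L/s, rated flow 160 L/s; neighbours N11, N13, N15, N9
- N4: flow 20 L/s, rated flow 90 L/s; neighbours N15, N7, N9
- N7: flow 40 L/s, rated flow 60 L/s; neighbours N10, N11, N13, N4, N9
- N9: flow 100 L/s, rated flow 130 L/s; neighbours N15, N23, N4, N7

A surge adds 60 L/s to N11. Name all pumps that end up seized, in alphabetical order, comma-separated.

N10, N11, N13, N15, N18, N23, N4, N7, N9

Round 1 — N11 at 150 > 120. N11 seizes.
  N11 sheds 150 L/s to N1, N10, N13, N15, N23, N7: 25 each.
    N1: 90+25 = 115 ≤ 150
    N10: 40+25 = 65 ≤ 100
    N13: 90+25 = 115 ≤ 120
    N15: 10+25 = 35 ≤ 60
    N23: 80+25 = 105 ≤ 160
    N7: 40+25 = 65 > 60
Round 2 — N7 seizes.
  N7 sheds 65 L/s to N10, N13, N4, N9: 16 each (1 lost).
    N10: 65+16 = 81 ≤ 100
    N13: 115+16 = 131 > 120
    N4: 20+16 = 36 ≤ 90
    N9: 100+16 = 116 ≤ 130
Round 3 — N13 seizes.
  N13 sheds 131 L/s to N10, N18, N23: 43 each (2 lost).
    N10: 81+43 = 124 > 100
    N18: 80+43 = 123 > 110
    N23: 105+43 = 148 ≤ 160
Round 4 — N10, N18 seize.
  N10 sheds 124 L/s to N15: 124 each.
    N15: 35+124 = 159 > 60
  N18 sheds 123 L/s: no online neighbours, lost.
Round 5 — N15 seizes.
  N15 sheds 159 L/s to N23, N4, N9: 53 each.
    N23: 148+53 = 201 > 160
    N4: 36+53 = 89 ≤ 90
    N9: 116+53 = 169 > 130
Round 6 — N23, N9 seize.
  N23 sheds 201 L/s: no online neighbours, lost.
  N9 sheds 169 L/s to N4: 169 each.
    N4: 89+169 = 258 > 90
Round 7 — N4 seizes.
  N4 sheds 258 L/s: no online neighbours, lost.
No further seizures.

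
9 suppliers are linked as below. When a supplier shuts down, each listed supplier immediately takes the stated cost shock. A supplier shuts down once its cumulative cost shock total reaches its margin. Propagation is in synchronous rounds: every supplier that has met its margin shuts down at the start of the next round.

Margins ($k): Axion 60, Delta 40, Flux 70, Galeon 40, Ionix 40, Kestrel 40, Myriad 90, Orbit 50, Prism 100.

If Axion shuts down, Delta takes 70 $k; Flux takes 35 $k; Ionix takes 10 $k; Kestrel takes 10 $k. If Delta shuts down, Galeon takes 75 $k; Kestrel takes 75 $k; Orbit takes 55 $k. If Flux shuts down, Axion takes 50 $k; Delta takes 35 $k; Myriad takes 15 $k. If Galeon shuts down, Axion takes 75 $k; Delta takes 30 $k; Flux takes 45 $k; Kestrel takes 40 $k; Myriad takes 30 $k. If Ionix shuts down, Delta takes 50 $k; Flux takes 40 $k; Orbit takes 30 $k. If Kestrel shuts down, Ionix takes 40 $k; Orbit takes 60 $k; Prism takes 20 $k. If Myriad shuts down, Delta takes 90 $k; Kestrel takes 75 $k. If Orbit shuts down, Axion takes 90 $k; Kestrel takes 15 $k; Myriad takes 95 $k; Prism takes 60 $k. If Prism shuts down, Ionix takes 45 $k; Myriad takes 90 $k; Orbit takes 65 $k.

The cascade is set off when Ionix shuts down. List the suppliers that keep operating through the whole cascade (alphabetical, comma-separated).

Round 1 — Ionix shuts down (initial).
  Delta: +50 → 50 ≥ 40
  Flux: +40 → 40 < 70
  Orbit: +30 → 30 < 50
Round 2 — Delta shuts down.
  Galeon: +75 → 75 ≥ 40
  Kestrel: +75 → 75 ≥ 40
  Orbit: +55 → 85 ≥ 50
Round 3 — Galeon, Kestrel, Orbit shut down.
  Axion: +75+90 → 165 ≥ 60
  Flux: +45 → 85 ≥ 70
  Myriad: +30+95 → 125 ≥ 90
  Prism: +20+60 → 80 < 100
Round 4 — Axion, Flux, Myriad shut down.
No further shutdowns.

Prism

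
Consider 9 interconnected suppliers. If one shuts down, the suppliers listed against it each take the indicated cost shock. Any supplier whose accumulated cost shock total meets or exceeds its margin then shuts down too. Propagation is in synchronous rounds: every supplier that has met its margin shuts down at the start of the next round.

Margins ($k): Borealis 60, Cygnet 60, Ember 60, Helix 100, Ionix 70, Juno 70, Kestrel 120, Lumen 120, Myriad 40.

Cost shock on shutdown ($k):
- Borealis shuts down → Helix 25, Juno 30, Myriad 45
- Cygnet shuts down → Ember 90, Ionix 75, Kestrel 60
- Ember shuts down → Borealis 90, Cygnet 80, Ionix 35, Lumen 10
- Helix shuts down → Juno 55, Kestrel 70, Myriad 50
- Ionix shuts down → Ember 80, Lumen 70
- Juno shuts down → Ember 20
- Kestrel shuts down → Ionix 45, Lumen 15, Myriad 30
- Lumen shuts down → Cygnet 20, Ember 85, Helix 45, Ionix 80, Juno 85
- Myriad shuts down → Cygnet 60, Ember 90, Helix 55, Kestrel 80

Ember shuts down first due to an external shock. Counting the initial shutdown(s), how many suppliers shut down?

Round 1 — Ember shuts down (initial).
  Borealis: +90 → 90 ≥ 60
  Cygnet: +80 → 80 ≥ 60
  Ionix: +35 → 35 < 70
  Lumen: +10 → 10 < 120
Round 2 — Borealis, Cygnet shut down.
  Helix: +25 → 25 < 100
  Ionix: +75 → 110 ≥ 70
  Juno: +30 → 30 < 70
  Kestrel: +60 → 60 < 120
  Myriad: +45 → 45 ≥ 40
Round 3 — Ionix, Myriad shut down.
  Helix: +55 → 80 < 100
  Kestrel: +80 → 140 ≥ 120
  Lumen: +70 → 80 < 120
Round 4 — Kestrel shuts down.
  Lumen: +15 → 95 < 120
No further shutdowns.

6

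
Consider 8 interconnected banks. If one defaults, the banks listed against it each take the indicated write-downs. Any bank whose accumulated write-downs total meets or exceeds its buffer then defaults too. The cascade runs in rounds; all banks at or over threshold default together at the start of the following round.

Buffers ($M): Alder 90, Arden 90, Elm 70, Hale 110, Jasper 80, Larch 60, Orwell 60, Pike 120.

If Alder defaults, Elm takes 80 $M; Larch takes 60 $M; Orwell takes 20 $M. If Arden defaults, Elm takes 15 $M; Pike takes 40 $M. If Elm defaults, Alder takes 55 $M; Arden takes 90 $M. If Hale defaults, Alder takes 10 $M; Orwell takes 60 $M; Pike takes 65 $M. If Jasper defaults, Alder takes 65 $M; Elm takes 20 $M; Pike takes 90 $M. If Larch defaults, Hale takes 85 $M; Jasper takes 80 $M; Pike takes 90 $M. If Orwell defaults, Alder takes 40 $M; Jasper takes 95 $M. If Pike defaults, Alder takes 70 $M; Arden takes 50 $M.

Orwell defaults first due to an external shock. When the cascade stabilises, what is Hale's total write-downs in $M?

Round 1 — Orwell defaults (initial).
  Alder: +40 → 40 < 90
  Jasper: +95 → 95 ≥ 80
Round 2 — Jasper defaults.
  Alder: +65 → 105 ≥ 90
  Elm: +20 → 20 < 70
  Pike: +90 → 90 < 120
Round 3 — Alder defaults.
  Elm: +80 → 100 ≥ 70
  Larch: +60 → 60 ≥ 60
Round 4 — Elm, Larch default.
  Arden: +90 → 90 ≥ 90
  Hale: +85 → 85 < 110
  Pike: +90 → 180 ≥ 120
Round 5 — Arden, Pike default.
No further defaults.

85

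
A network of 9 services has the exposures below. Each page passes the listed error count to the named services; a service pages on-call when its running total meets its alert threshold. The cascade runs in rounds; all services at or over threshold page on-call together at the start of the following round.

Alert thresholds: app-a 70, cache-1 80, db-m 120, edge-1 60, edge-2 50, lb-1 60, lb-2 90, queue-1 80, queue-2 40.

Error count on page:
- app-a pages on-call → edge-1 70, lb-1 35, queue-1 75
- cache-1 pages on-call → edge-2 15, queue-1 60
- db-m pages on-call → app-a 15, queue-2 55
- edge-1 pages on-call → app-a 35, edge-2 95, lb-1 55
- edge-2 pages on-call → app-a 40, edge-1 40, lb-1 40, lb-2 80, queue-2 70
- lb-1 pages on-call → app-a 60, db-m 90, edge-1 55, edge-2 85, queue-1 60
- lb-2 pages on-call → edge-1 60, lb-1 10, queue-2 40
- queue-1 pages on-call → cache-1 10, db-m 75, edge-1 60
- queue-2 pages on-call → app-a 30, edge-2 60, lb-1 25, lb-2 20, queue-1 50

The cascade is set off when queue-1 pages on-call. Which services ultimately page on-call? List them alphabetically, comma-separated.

Round 1 — queue-1 pages on-call (initial).
  cache-1: +10 → 10 < 80
  db-m: +75 → 75 < 120
  edge-1: +60 → 60 ≥ 60
Round 2 — edge-1 pages on-call.
  app-a: +35 → 35 < 70
  edge-2: +95 → 95 ≥ 50
  lb-1: +55 → 55 < 60
Round 3 — edge-2 pages on-call.
  app-a: +40 → 75 ≥ 70
  lb-1: +40 → 95 ≥ 60
  lb-2: +80 → 80 < 90
  queue-2: +70 → 70 ≥ 40
Round 4 — app-a, lb-1, queue-2 page on-call.
  db-m: +90 → 165 ≥ 120
  lb-2: +20 → 100 ≥ 90
Round 5 — db-m, lb-2 page on-call.
No further pages.

app-a, db-m, edge-1, edge-2, lb-1, lb-2, queue-1, queue-2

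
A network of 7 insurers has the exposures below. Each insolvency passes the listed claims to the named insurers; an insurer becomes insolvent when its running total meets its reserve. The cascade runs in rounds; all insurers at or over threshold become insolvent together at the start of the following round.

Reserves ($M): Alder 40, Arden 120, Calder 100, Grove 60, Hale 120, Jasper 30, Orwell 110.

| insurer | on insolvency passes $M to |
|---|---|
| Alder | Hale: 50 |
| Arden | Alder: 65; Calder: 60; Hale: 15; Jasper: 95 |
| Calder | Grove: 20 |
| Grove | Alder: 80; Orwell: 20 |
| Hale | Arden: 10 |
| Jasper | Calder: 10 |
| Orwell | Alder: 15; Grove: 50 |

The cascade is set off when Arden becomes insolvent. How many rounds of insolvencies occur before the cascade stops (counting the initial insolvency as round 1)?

2

Round 1 — Arden becomes insolvent (initial).
  Alder: +65 → 65 ≥ 40
  Calder: +60 → 60 < 100
  Hale: +15 → 15 < 120
  Jasper: +95 → 95 ≥ 30
Round 2 — Alder, Jasper become insolvent.
  Calder: +10 → 70 < 100
  Hale: +50 → 65 < 120
No further insolvencies.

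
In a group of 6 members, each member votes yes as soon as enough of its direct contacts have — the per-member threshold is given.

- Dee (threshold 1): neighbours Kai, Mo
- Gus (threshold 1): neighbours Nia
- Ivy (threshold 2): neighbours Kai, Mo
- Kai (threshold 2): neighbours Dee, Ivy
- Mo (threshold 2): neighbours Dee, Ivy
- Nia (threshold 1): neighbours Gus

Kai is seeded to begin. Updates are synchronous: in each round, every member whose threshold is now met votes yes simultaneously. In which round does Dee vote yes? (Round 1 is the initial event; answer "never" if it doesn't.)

2

Round 1 — Kai votes yes (initial).
Round 2 — checking thresholds:
  Dee: 1 of 2 neighbours ≥ 1, votes yes.
  Ivy: 1 of 2 neighbours < 2, below threshold.
Round 3 — no new yes votes; cascade stops.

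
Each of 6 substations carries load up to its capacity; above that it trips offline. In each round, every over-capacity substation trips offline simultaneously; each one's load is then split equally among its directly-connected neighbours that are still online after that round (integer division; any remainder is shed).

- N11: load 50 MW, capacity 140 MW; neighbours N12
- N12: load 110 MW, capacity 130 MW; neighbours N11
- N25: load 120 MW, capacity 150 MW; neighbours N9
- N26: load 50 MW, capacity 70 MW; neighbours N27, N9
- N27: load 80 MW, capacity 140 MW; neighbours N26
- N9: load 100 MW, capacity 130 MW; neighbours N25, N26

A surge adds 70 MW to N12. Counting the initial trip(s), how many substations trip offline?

2

Round 1 — N12 at 180 > 130. N12 trips offline.
  N12 sheds 180 MW to N11: 180 each.
    N11: 50+180 = 230 > 140
Round 2 — N11 trips offline.
  N11 sheds 230 MW: no online neighbours, lost.
No further trips.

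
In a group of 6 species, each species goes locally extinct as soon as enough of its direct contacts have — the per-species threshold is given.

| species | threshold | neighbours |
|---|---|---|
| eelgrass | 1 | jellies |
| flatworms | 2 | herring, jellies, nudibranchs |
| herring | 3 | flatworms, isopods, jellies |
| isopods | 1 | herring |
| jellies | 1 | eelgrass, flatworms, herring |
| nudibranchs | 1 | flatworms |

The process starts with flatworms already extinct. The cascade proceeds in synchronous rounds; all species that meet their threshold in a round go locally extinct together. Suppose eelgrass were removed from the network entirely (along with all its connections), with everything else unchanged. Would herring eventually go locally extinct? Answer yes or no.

With eelgrass removed:
Round 1 — flatworms goes locally extinct (initial).
Round 2 — checking thresholds:
  herring: 1 of 3 neighbours < 3, below threshold.
  jellies: 1 of 2 neighbours ≥ 1, goes locally extinct.
  nudibranchs: 1 of 1 neighbours ≥ 1, goes locally extinct.
Round 3 — no new extinctions; cascade stops.

no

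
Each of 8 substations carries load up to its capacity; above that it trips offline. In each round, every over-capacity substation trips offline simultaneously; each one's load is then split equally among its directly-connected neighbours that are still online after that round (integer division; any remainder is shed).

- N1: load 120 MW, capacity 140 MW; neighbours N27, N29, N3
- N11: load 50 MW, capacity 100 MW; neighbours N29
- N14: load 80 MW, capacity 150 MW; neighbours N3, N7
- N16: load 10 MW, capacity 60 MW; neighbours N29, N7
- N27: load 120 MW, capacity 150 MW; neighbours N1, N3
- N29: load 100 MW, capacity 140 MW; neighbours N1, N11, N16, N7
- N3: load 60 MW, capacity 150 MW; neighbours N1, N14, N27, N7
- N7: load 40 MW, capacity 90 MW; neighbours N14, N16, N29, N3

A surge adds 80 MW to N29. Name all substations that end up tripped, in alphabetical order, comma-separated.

N1, N14, N16, N27, N29, N3, N7

Round 1 — N29 at 180 > 140. N29 trips offline.
  N29 sheds 180 MW to N1, N11, N16, N7: 45 each.
    N1: 120+45 = 165 > 140
    N11: 50+45 = 95 ≤ 100
    N16: 10+45 = 55 ≤ 60
    N7: 40+45 = 85 ≤ 90
Round 2 — N1 trips offline.
  N1 sheds 165 MW to N27, N3: 82 each (1 lost).
    N27: 120+82 = 202 > 150
    N3: 60+82 = 142 ≤ 150
Round 3 — N27 trips offline.
  N27 sheds 202 MW to N3: 202 each.
    N3: 142+202 = 344 > 150
Round 4 — N3 trips offline.
  N3 sheds 344 MW to N14, N7: 172 each.
    N14: 80+172 = 252 > 150
    N7: 85+172 = 257 > 90
Round 5 — N14, N7 trip offline.
  N14 sheds 252 MW: no online neighbours, lost.
  N7 sheds 257 MW to N16: 257 each.
    N16: 55+257 = 312 > 60
Round 6 — N16 trips offline.
  N16 sheds 312 MW: no online neighbours, lost.
No further trips.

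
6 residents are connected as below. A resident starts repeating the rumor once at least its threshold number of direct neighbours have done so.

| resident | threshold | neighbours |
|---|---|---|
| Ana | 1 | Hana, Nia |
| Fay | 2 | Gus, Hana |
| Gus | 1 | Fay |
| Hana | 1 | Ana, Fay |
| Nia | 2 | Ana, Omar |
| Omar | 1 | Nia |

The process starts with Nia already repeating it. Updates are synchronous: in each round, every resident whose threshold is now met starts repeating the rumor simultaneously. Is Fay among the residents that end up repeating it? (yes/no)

Round 1 — Nia starts repeating the rumor (initial).
Round 2 — checking thresholds:
  Ana: 1 of 2 neighbours ≥ 1, starts repeating the rumor.
  Omar: 1 of 1 neighbours ≥ 1, starts repeating the rumor.
Round 3 — checking thresholds:
  Hana: 1 of 2 neighbours ≥ 1, starts repeating the rumor.
Round 4 — no new spreads; cascade stops.

no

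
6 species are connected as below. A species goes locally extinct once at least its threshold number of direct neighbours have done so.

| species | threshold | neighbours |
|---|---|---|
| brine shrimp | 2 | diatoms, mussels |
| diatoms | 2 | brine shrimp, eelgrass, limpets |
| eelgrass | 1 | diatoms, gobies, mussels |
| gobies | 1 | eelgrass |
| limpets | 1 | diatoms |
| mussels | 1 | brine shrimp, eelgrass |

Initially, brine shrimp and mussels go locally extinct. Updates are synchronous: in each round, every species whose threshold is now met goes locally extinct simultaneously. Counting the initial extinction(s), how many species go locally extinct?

6

Round 1 — brine shrimp, mussels go locally extinct (initial).
Round 2 — checking thresholds:
  diatoms: 1 of 3 neighbours < 2, below threshold.
  eelgrass: 1 of 3 neighbours ≥ 1, goes locally extinct.
Round 3 — checking thresholds:
  diatoms: 2 of 3 neighbours ≥ 2, goes locally extinct.
  gobies: 1 of 1 neighbours ≥ 1, goes locally extinct.
Round 4 — checking thresholds:
  limpets: 1 of 1 neighbours ≥ 1, goes locally extinct.
Round 5 — no new extinctions; cascade stops.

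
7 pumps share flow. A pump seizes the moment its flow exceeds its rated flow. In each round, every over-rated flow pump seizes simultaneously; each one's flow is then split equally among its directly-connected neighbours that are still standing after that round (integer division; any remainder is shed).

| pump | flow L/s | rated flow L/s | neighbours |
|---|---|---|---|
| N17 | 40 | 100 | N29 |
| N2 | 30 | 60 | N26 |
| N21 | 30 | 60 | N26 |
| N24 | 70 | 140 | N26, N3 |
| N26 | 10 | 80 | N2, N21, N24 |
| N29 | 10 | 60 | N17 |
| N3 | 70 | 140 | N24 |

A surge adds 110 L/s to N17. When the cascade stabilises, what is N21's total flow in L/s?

Round 1 — N17 at 150 > 100. N17 seizes.
  N17 sheds 150 L/s to N29: 150 each.
    N29: 10+150 = 160 > 60
Round 2 — N29 seizes.
  N29 sheds 160 L/s: no online neighbours, lost.
No further seizures.

30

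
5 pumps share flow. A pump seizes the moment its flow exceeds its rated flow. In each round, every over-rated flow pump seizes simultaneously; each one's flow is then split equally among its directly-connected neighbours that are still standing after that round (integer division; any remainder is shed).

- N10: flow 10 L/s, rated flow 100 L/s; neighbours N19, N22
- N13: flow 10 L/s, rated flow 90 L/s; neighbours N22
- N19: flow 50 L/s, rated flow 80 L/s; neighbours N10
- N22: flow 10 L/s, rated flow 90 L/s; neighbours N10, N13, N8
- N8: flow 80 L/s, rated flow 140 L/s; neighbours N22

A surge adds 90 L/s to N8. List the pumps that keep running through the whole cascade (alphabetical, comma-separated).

Round 1 — N8 at 170 > 140. N8 seizes.
  N8 sheds 170 L/s to N22: 170 each.
    N22: 10+170 = 180 > 90
Round 2 — N22 seizes.
  N22 sheds 180 L/s to N10, N13: 90 each.
    N10: 10+90 = 100 ≤ 100
    N13: 10+90 = 100 > 90
Round 3 — N13 seizes.
  N13 sheds 100 L/s: no online neighbours, lost.
No further seizures.

N10, N19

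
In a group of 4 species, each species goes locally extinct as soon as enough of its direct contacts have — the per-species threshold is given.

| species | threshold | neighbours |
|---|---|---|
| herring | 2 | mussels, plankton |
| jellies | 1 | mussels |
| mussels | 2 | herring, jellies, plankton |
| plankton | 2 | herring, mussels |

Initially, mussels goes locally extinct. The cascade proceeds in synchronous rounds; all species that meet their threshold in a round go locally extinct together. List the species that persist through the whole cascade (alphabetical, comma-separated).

herring, plankton

Round 1 — mussels goes locally extinct (initial).
Round 2 — checking thresholds:
  herring: 1 of 2 neighbours < 2, not yet.
  jellies: 1 of 1 neighbours ≥ 1, goes locally extinct.
  plankton: 1 of 2 neighbours < 2, not yet.
Round 3 — no new extinctions; cascade stops.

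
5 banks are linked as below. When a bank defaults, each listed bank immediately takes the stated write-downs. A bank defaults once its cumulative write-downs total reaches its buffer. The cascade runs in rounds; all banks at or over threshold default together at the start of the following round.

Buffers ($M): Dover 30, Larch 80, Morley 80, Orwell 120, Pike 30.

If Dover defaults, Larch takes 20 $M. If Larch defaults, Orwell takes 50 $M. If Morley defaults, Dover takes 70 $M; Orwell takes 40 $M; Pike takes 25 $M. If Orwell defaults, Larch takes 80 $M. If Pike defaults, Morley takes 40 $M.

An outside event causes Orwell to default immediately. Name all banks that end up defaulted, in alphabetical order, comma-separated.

Larch, Orwell

Round 1 — Orwell defaults (initial).
  Larch: +80 → 80 ≥ 80
Round 2 — Larch defaults.
No further defaults.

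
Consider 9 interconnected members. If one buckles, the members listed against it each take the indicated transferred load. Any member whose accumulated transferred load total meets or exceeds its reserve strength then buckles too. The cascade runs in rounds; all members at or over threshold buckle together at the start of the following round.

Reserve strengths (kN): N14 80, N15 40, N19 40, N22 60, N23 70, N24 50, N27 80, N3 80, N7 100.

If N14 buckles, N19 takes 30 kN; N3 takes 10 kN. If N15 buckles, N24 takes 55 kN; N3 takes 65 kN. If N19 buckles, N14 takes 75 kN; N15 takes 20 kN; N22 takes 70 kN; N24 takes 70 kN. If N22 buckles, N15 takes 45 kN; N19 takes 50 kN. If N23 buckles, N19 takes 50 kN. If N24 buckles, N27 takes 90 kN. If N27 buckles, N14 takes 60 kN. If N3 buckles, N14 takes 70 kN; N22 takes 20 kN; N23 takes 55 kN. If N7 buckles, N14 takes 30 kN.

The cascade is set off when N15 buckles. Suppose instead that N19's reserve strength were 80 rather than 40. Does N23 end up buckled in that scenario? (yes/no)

no

With N19's reserve strength at 80:
Round 1 — N15 buckles (initial).
  N24: +55 → 55 ≥ 50
  N3: +65 → 65 < 80
Round 2 — N24 buckles.
  N27: +90 → 90 ≥ 80
Round 3 — N27 buckles.
  N14: +60 → 60 < 80
No further bucklings.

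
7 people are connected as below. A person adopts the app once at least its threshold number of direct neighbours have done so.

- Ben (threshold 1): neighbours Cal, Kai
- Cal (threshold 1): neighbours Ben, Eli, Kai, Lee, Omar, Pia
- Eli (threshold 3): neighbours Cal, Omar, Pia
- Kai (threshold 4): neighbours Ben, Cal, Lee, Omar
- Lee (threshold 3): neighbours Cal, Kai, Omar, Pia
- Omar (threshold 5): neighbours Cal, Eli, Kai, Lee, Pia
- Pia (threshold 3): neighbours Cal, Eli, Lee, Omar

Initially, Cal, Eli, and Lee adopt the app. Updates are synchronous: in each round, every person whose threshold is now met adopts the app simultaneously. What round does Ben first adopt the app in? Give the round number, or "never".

2

Round 1 — Cal, Eli, Lee adopt the app (initial).
Round 2 — checking thresholds:
  Ben: 1 of 2 neighbours ≥ 1, adopts the app.
  Kai: 2 of 4 neighbours < 4, not yet.
  Omar: 3 of 5 neighbours < 5, not yet.
  Pia: 3 of 4 neighbours ≥ 3, adopts the app.
Round 3 — no new adoptions; cascade stops.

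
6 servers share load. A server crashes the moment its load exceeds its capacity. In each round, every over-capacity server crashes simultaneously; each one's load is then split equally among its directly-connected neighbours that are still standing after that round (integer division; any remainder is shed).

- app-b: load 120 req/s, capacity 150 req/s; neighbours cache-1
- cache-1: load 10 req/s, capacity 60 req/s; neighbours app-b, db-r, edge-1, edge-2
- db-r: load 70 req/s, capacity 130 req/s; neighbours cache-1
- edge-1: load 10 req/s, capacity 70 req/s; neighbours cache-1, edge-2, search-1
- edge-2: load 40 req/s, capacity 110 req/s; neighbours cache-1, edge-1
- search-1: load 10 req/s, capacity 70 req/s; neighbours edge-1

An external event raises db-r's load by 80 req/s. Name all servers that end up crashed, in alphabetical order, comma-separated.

app-b, cache-1, db-r

Round 1 — db-r at 150 > 130. db-r crashes.
  db-r sheds 150 req/s to cache-1: 150 each.
    cache-1: 10+150 = 160 > 60
Round 2 — cache-1 crashes.
  cache-1 sheds 160 req/s to app-b, edge-1, edge-2: 53 each (1 lost).
    app-b: 120+53 = 173 > 150
    edge-1: 10+53 = 63 ≤ 70
    edge-2: 40+53 = 93 ≤ 110
Round 3 — app-b crashes.
  app-b sheds 173 req/s: no online neighbours, lost.
No further crashes.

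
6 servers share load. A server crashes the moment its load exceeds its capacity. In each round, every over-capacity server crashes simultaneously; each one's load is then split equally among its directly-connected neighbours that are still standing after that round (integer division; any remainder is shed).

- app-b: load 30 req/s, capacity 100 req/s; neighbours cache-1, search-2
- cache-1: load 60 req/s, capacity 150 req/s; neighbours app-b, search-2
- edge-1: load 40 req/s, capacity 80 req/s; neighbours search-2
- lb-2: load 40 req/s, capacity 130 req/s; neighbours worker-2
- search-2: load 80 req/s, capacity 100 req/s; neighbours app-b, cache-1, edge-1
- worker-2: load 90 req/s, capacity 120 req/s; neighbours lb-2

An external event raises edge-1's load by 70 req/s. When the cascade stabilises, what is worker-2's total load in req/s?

90

Round 1 — edge-1 at 110 > 80. edge-1 crashes.
  edge-1 sheds 110 req/s to search-2: 110 each.
    search-2: 80+110 = 190 > 100
Round 2 — search-2 crashes.
  search-2 sheds 190 req/s to app-b, cache-1: 95 each.
    app-b: 30+95 = 125 > 100
    cache-1: 60+95 = 155 > 150
Round 3 — app-b, cache-1 crash.
  app-b sheds 125 req/s: no online neighbours, lost.
  cache-1 sheds 155 req/s: no online neighbours, lost.
No further crashes.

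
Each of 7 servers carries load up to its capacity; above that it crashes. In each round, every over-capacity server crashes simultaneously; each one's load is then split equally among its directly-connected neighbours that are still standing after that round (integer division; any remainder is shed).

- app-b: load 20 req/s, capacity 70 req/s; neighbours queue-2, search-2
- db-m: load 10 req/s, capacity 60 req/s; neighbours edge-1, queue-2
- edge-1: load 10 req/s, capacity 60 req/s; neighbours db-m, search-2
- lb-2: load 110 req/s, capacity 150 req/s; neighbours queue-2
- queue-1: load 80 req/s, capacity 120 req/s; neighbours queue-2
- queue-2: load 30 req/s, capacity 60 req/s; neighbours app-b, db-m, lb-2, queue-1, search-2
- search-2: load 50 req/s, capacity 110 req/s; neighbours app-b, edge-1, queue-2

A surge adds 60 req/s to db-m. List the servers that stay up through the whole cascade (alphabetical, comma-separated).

app-b, edge-1, lb-2, queue-1, search-2

Round 1 — db-m at 70 > 60. db-m crashes.
  db-m sheds 70 req/s to edge-1, queue-2: 35 each.
    edge-1: 10+35 = 45 ≤ 60
    queue-2: 30+35 = 65 > 60
Round 2 — queue-2 crashes.
  queue-2 sheds 65 req/s to app-b, lb-2, queue-1, search-2: 16 each (1 lost).
    app-b: 20+16 = 36 ≤ 70
    lb-2: 110+16 = 126 ≤ 150
    queue-1: 80+16 = 96 ≤ 120
    search-2: 50+16 = 66 ≤ 110
No further crashes.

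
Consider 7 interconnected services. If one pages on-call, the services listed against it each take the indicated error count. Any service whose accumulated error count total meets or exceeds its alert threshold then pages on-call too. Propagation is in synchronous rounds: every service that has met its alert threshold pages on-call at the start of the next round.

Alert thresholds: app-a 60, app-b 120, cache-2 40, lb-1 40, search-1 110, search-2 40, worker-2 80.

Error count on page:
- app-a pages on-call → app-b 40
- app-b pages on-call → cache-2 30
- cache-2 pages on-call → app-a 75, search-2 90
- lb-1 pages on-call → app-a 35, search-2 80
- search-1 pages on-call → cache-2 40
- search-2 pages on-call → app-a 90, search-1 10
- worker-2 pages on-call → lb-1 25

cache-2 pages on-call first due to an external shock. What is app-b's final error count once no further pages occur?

Round 1 — cache-2 pages on-call (initial).
  app-a: +75 → 75 ≥ 60
  search-2: +90 → 90 ≥ 40
Round 2 — app-a, search-2 page on-call.
  app-b: +40 → 40 < 120
  search-1: +10 → 10 < 110
No further pages.

40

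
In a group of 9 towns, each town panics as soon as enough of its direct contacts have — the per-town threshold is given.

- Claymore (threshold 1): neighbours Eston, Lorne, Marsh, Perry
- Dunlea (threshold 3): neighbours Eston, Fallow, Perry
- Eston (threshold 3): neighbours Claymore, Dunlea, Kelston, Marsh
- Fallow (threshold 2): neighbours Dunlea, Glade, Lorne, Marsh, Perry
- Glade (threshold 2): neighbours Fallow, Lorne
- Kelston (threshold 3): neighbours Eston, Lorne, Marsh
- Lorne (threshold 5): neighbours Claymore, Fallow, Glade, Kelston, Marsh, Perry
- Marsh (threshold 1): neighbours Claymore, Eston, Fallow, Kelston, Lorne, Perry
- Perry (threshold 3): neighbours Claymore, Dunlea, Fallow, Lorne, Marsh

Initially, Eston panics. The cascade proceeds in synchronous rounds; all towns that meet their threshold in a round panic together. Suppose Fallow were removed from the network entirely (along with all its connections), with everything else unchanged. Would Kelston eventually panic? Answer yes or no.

no

With Fallow removed:
Round 1 — Eston panics (initial).
Round 2 — checking thresholds:
  Claymore: 1 of 4 neighbours ≥ 1, panics.
  Dunlea: 1 of 2 neighbours < 3, below threshold.
  Kelston: 1 of 3 neighbours < 3, below threshold.
  Marsh: 1 of 5 neighbours ≥ 1, panics.
Round 3 — no new panics; cascade stops.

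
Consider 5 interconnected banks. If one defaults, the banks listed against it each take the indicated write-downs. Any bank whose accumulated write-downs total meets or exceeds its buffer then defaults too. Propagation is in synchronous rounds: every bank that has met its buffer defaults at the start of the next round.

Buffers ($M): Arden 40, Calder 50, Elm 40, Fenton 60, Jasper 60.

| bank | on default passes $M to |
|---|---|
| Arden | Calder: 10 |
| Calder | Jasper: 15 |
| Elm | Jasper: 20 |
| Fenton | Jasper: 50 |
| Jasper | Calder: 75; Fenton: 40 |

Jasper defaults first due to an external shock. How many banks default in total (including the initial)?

2

Round 1 — Jasper defaults (initial).
  Calder: +75 → 75 ≥ 50
  Fenton: +40 → 40 < 60
Round 2 — Calder defaults.
No further defaults.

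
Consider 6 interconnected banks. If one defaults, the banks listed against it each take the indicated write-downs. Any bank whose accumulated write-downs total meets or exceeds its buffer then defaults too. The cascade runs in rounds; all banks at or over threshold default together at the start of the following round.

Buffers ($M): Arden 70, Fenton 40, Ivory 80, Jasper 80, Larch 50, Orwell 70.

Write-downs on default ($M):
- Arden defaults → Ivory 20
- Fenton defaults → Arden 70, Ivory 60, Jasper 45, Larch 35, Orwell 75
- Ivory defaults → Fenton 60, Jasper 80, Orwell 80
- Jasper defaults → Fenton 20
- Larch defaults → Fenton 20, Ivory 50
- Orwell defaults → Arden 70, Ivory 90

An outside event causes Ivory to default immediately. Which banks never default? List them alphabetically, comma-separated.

Larch

Round 1 — Ivory defaults (initial).
  Fenton: +60 → 60 ≥ 40
  Jasper: +80 → 80 ≥ 80
  Orwell: +80 → 80 ≥ 70
Round 2 — Fenton, Jasper, Orwell default.
  Arden: +70+70 → 140 ≥ 70
  Larch: +35 → 35 < 50
Round 3 — Arden defaults.
No further defaults.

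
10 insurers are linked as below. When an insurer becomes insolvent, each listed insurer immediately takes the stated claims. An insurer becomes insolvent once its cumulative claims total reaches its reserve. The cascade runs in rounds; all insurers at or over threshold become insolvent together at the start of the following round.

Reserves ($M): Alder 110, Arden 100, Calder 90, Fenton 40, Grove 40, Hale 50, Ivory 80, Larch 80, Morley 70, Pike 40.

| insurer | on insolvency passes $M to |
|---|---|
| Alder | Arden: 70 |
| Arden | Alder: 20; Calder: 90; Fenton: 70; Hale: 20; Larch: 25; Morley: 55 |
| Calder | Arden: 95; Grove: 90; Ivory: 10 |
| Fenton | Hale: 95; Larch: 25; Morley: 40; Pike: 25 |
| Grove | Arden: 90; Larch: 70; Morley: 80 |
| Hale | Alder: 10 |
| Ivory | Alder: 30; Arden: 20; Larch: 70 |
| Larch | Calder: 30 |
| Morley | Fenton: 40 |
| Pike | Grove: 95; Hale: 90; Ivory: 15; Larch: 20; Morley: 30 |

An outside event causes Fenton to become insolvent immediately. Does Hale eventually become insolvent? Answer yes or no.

yes

Round 1 — Fenton becomes insolvent (initial).
  Hale: +95 → 95 ≥ 50
  Larch: +25 → 25 < 80
  Morley: +40 → 40 < 70
  Pike: +25 → 25 < 40
Round 2 — Hale becomes insolvent.
  Alder: +10 → 10 < 110
No further insolvencies.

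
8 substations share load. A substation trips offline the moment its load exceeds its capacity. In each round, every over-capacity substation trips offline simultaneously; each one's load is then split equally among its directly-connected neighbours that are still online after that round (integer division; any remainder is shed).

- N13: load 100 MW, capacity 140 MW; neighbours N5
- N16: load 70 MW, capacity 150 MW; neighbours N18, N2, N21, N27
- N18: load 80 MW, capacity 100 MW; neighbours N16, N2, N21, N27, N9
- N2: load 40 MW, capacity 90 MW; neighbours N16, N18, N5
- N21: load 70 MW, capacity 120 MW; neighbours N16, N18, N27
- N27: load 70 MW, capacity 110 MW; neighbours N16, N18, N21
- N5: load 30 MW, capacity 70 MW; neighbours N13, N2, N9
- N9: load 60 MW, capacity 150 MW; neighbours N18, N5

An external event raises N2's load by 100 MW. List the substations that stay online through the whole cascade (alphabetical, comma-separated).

Round 1 — N2 at 140 > 90. N2 trips offline.
  N2 sheds 140 MW to N16, N18, N5: 46 each (2 lost).
    N16: 70+46 = 116 ≤ 150
    N18: 80+46 = 126 > 100
    N5: 30+46 = 76 > 70
Round 2 — N18, N5 trip offline.
  N18 sheds 126 MW to N16, N21, N27, N9: 31 each (2 lost).
    N16: 116+31 = 147 ≤ 150
    N21: 70+31 = 101 ≤ 120
    N27: 70+31 = 101 ≤ 110
    N9: 60+31 = 91 ≤ 150
  N5 sheds 76 MW to N13, N9: 38 each.
    N13: 100+38 = 138 ≤ 140
    N9: 91+38 = 129 ≤ 150
No further trips.

N13, N16, N21, N27, N9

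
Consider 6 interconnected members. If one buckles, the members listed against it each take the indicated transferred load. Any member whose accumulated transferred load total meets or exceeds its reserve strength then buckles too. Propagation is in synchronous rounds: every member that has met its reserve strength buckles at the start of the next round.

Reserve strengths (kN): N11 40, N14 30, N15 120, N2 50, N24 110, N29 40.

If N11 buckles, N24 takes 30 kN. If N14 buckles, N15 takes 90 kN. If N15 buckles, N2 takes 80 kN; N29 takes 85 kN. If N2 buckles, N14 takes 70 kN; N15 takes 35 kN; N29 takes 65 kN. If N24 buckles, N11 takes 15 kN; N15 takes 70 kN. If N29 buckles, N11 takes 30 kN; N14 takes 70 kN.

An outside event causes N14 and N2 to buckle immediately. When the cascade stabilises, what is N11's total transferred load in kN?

Round 1 — N14, N2 buckle (initial).
  N15: +90+35 → 125 ≥ 120
  N29: +65 → 65 ≥ 40
Round 2 — N15, N29 buckle.
  N11: +30 → 30 < 40
No further bucklings.

30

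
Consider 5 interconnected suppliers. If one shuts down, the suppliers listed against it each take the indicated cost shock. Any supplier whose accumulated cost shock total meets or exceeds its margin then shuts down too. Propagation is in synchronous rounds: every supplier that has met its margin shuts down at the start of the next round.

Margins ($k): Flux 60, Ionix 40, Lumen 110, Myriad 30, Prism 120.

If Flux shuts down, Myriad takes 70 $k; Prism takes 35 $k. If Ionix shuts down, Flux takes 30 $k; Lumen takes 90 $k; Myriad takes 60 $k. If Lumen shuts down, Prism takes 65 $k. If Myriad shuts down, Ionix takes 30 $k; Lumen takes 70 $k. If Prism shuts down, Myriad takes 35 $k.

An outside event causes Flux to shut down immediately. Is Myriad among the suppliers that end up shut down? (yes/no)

Round 1 — Flux shuts down (initial).
  Myriad: +70 → 70 ≥ 30
  Prism: +35 → 35 < 120
Round 2 — Myriad shuts down.
  Ionix: +30 → 30 < 40
  Lumen: +70 → 70 < 110
No further shutdowns.

yes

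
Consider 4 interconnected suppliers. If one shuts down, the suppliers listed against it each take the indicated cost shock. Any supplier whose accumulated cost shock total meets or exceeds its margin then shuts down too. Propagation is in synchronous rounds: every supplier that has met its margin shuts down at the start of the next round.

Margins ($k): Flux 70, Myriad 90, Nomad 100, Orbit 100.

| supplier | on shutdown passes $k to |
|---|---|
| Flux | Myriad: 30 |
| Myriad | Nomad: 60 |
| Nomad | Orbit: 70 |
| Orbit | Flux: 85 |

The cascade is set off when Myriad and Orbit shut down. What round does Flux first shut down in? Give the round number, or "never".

Round 1 — Myriad, Orbit shut down (initial).
  Flux: +85 → 85 ≥ 70
  Nomad: +60 → 60 < 100
Round 2 — Flux shuts down.
No further shutdowns.

2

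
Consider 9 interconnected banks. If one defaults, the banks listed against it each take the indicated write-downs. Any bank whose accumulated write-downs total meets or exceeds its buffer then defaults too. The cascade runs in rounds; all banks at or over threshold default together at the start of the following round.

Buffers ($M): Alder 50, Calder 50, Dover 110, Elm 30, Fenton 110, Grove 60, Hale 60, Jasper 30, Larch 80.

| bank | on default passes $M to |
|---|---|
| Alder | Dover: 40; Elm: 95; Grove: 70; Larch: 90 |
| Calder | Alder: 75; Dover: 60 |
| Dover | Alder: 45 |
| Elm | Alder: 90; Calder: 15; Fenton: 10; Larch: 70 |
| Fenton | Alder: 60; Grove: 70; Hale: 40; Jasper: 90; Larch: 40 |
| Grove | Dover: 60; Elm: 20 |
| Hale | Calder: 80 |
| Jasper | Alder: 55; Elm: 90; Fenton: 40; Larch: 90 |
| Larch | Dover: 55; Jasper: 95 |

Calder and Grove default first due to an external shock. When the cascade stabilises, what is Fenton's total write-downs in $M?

50

Round 1 — Calder, Grove default (initial).
  Alder: +75 → 75 ≥ 50
  Dover: +60+60 → 120 ≥ 110
  Elm: +20 → 20 < 30
Round 2 — Alder, Dover default.
  Elm: +95 → 115 ≥ 30
  Larch: +90 → 90 ≥ 80
Round 3 — Elm, Larch default.
  Fenton: +10 → 10 < 110
  Jasper: +95 → 95 ≥ 30
Round 4 — Jasper defaults.
  Fenton: +40 → 50 < 110
No further defaults.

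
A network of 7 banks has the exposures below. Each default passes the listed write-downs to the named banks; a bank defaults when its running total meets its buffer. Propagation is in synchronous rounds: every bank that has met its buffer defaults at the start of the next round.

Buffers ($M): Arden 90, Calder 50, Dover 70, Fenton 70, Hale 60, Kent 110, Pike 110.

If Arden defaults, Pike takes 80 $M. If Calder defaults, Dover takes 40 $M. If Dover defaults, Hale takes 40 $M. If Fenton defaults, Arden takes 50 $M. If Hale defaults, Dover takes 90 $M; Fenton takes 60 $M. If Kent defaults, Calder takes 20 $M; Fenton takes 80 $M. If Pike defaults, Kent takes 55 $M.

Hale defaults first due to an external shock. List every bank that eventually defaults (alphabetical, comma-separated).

Dover, Hale

Round 1 — Hale defaults (initial).
  Dover: +90 → 90 ≥ 70
  Fenton: +60 → 60 < 70
Round 2 — Dover defaults.
No further defaults.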